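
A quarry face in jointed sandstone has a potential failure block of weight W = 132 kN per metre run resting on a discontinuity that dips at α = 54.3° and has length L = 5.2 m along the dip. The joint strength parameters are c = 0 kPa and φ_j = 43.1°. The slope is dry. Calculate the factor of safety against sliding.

FS = 0.67

Resolving the block weight along and normal to the plane and applying the Mohr–Coulomb strength on the joint:
N' = W cosα = 132·cos54.3° = 77.0 kN/m
Driving force T = W sinα = 132·sin54.3° = 107.2 kN/m
Resisting force R = c·L + N'·tanφ_j = 0·5.2 + 77.0·tan43.1° = 0.0 + 72.1 = 72.1 kN/m
FS = R / T = 72.1 / 107.2 = 0.672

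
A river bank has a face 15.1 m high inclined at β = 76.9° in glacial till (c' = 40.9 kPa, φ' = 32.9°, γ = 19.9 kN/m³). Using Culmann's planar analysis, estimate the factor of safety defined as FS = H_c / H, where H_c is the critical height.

FS = 1.59

H_c = (4c'/γ) · sinβ cosφ' / [1 − cos(β − φ')]
    = (4·40.9/19.9) · sin76.9°·cos32.9° / [1 − cos44.0°]
    = 8.221 · 0.8178 / 0.2807 = 23.95 m
FS = H_c / H = 23.95 / 15.1 = 1.586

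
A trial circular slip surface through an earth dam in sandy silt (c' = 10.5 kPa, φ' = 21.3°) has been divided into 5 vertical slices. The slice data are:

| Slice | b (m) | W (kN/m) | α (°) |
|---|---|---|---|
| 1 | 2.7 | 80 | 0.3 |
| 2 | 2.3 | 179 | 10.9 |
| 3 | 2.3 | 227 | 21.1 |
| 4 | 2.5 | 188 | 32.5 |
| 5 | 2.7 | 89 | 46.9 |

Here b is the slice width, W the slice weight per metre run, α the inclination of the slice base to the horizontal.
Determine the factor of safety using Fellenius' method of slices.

FS = 1.49

Ordinary method of slices: FS = Σ[c'·Δl_i + (W_i cosα_i)·tanφ'] / Σ W_i sinα_i, with Δl_i = b_i / cosα_i.
Slice 1: Δl = 2.7/cos0.3° = 2.700 m; N'_1 = 80·cos0.3° = 80.0; c'Δl = 28.35; W sinα = 0.4
Slice 2: Δl = 2.3/cos10.9° = 2.342 m; N'_2 = 179·cos10.9° = 175.8; c'Δl = 24.59; W sinα = 33.8
Slice 3: Δl = 2.3/cos21.1° = 2.465 m; N'_3 = 227·cos21.1° = 211.8; c'Δl = 25.89; W sinα = 81.7
Slice 4: Δl = 2.5/cos32.5° = 2.964 m; N'_4 = 188·cos32.5° = 158.6; c'Δl = 31.12; W sinα = 101.0
Slice 5: Δl = 2.7/cos46.9° = 3.952 m; N'_5 = 89·cos46.9° = 60.8; c'Δl = 41.49; W sinα = 65.0
Σc'Δl = 151.4 kN/m; ΣN' = 686.9 kN/m; ΣW sinα = 282.0 kN/m
Resisting = 151.4 + 686.9·tan21.3° = 151.4 + 267.8 = 419.3 kN/m
FS = 419.3 / 282.0 = 1.487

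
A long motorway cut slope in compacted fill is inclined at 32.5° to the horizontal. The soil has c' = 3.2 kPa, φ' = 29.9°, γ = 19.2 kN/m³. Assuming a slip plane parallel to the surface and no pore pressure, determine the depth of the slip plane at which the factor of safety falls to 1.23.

z = 1.12 m

Setting FS = 1.23 in FS = [c' + γz cos²β tanφ'] / [γz sinβ cosβ] and solving for z:
z = c' / [γ cosβ (FS·sinβ − cosβ·tanφ')]
  = 3.2 / [19.2·cos32.5°·(1.23·sin32.5° − cos32.5°·tan29.9°)]
  = 3.2 / [19.2·0.8434·(1.23·0.5373 − 0.8434·0.5750)]
  = 3.2 / 2.8485 = 1.123 m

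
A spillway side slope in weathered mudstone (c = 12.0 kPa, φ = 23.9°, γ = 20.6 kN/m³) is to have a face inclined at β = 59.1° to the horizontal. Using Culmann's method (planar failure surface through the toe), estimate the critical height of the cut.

Culmann's analysis gives the critical failure plane at α_cr = (β + φ)/2 = (59.1 + 23.9)/2 = 41.5°, and the critical height
H_c = (4c/γ) · sinβ cosφ / [1 − cos(β − φ)]
    = (4·12.0/20.6) · sin59.1°·cos23.9° / [1 − cos(35.2°)]
    = 2.330 · 0.8581·0.9143 / [1 − 0.8171]
    = 2.330 · 0.7845 / 0.1829
    = 10.00 m

H_c = 10.00 m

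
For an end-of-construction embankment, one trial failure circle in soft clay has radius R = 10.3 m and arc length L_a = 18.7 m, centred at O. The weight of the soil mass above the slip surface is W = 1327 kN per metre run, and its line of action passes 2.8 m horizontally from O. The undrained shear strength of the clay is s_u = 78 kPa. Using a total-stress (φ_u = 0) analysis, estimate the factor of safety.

FS = 4.04

Taking moments about the centre O, the resisting moment is provided by the undrained shear strength acting along the arc:
M_R = s_u·L_a·R = 78·18.70·10.3 = 15023.6 kN·m/m
M_D = W·d = 1327·2.8 = 3715.6 kN·m/m
FS = M_R / M_D = 15023.6 / 3715.6 = 4.043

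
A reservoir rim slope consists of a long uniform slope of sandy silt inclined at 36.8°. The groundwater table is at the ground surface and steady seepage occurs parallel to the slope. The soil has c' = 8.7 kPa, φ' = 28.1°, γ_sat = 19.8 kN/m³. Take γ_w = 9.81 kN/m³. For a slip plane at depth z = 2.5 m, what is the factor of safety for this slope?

With seepage parallel to the slope and the water table at the surface, the effective normal stress on the slip plane uses the buoyant unit weight γ' = γ_sat − γ_w while the driving shear stress uses γ_sat:
FS = [c' + γ' z cos²β tanφ'] / [γ_sat z sinβ cosβ]
γ' = 19.8 − 9.81 = 9.99 kN/m³
Numerator = 8.7 + 9.99·2.5·cos²36.8°·tan28.1° = 8.7 + 9.99·2.5·0.6412·0.5340 = 17.250 kPa
Denominator = 19.8·2.5·sin36.8°·cos36.8° = 19.8·2.5·0.5990·0.8007 = 23.743 kPa
FS = 17.250 / 23.743 = 0.727

FS = 0.73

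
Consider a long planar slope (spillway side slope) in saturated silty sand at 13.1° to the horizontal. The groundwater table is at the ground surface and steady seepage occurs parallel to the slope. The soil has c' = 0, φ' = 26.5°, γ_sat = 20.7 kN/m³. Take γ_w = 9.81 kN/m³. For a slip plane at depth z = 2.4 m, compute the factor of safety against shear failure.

FS = 1.13

With seepage parallel to the slope and the water table at the surface, the effective normal stress on the slip plane uses the buoyant unit weight γ' = γ_sat − γ_w while the driving shear stress uses γ_sat:
FS = [c' + γ' z cos²β tanφ'] / [γ_sat z sinβ cosβ]
(For c' = 0 this reduces to FS = (γ'/γ_sat)·tanφ'/tanβ.)
γ' = 20.7 − 9.81 = 10.89 kN/m³
Numerator = 0.0 + 10.89·2.4·cos²13.1°·tan26.5° = 0.0 + 10.89·2.4·0.9486·0.4986 = 12.362 kPa
Denominator = 20.7·2.4·sin13.1°·cos13.1° = 20.7·2.4·0.2267·0.9740 = 10.967 kPa
FS = 12.362 / 10.967 = 1.127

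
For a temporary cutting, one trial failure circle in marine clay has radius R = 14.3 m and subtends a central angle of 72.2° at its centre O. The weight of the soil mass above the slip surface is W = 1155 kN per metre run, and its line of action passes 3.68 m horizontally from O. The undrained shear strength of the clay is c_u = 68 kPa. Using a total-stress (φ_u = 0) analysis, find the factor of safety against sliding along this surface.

FS = 4.12

Taking moments about the centre O, the resisting moment is provided by the undrained shear strength acting along the arc:
Arc length L_a = R·θ = 14.3·(72.2°·π/180) = 14.3·1.2601 = 18.02 m
M_R = c_u·L_a·R = 68·18.02·14.3 = 17522.5 kN·m/m
M_D = W·d = 1155·3.68 = 4250.4 kN·m/m
FS = M_R / M_D = 17522.5 / 4250.4 = 4.123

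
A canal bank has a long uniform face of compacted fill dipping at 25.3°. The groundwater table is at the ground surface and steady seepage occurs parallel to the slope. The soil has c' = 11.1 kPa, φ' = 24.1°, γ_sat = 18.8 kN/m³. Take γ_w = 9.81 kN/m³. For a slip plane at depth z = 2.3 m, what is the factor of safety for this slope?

FS = 1.12

With seepage parallel to the slope and the water table at the surface, the effective normal stress on the slip plane uses the buoyant unit weight γ' = γ_sat − γ_w while the driving shear stress uses γ_sat:
FS = [c' + γ' z cos²β tanφ'] / [γ_sat z sinβ cosβ]
γ' = 18.8 − 9.81 = 8.99 kN/m³
Numerator = 11.1 + 8.99·2.3·cos²25.3°·tan24.1° = 11.1 + 8.99·2.3·0.8174·0.4473 = 18.660 kPa
Denominator = 18.8·2.3·sin25.3°·cos25.3° = 18.8·2.3·0.4274·0.9041 = 16.706 kPa
FS = 18.660 / 16.706 = 1.117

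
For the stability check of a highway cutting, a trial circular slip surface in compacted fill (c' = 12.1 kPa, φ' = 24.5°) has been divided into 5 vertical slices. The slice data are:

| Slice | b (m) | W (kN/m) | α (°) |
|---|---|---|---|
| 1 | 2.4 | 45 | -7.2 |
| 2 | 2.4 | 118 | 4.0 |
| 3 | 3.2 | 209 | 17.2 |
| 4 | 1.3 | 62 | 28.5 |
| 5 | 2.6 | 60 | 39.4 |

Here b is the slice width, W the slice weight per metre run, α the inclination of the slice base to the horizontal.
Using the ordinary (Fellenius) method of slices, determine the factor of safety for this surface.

FS = 2.79

Ordinary method of slices: FS = Σ[c'·Δl_i + (W_i cosα_i)·tanφ'] / Σ W_i sinα_i, with Δl_i = b_i / cosα_i.
Slice 1: Δl = 2.4/cos(-7.2°) = 2.419 m; N'_1 = 45·cos(-7.2°) = 44.6; c'Δl = 29.27; W sinα = -5.6
Slice 2: Δl = 2.4/cos4.0° = 2.406 m; N'_2 = 118·cos4.0° = 117.7; c'Δl = 29.11; W sinα = 8.2
Slice 3: Δl = 3.2/cos17.2° = 3.350 m; N'_3 = 209·cos17.2° = 199.7; c'Δl = 40.53; W sinα = 61.8
Slice 4: Δl = 1.3/cos28.5° = 1.479 m; N'_4 = 62·cos28.5° = 54.5; c'Δl = 17.90; W sinα = 29.6
Slice 5: Δl = 2.6/cos39.4° = 3.365 m; N'_5 = 60·cos39.4° = 46.4; c'Δl = 40.71; W sinα = 38.1
Σc'Δl = 157.5 kN/m; ΣN' = 462.9 kN/m; ΣW sinα = 132.1 kN/m
Resisting = 157.5 + 462.9·tan24.5° = 157.5 + 210.9 = 368.5 kN/m
FS = 368.5 / 132.1 = 2.790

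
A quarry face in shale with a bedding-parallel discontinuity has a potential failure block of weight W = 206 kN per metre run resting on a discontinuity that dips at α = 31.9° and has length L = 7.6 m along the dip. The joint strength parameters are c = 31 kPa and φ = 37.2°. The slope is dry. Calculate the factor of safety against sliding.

Resolving the block weight along and normal to the plane and applying the Mohr–Coulomb strength on the joint:
N' = W cosα = 206·cos31.9° = 174.9 kN/m
Driving force T = W sinα = 206·sin31.9° = 108.9 kN/m
Resisting force R = c·L + N'·tanφ = 31·7.6 + 174.9·tan37.2° = 235.6 + 132.7 = 368.3 kN/m
FS = R / T = 368.3 / 108.9 = 3.384

FS = 3.38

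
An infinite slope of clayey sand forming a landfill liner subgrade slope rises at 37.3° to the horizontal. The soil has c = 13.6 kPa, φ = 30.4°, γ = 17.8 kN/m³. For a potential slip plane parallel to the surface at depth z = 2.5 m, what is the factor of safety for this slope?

FS = 1.40

For an infinite slope with a slip plane parallel to the surface (no pore pressure): FS = [c + γz cos²β tanφ] / [γz sinβ cosβ].
γz = 17.8·2.5 = 44.50 kN/m²
Numerator = 13.6 + 44.50·cos²37.3°·tan30.4° = 13.6 + 44.50·0.6328·0.5867 = 30.121 kPa
Denominator = 44.50·sin37.3°·cos37.3° = 44.50·0.6060·0.7955 = 21.451 kPa
FS = 30.121 / 21.451 = 1.404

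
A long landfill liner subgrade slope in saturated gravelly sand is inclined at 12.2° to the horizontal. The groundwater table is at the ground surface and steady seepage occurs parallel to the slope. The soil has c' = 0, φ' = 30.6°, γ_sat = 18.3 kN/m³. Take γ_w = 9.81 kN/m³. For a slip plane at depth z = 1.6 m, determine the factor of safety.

With seepage parallel to the slope and the water table at the surface, the effective normal stress on the slip plane uses the buoyant unit weight γ' = γ_sat − γ_w while the driving shear stress uses γ_sat:
FS = [c' + γ' z cos²β tanφ'] / [γ_sat z sinβ cosβ]
(For c' = 0 this reduces to FS = (γ'/γ_sat)·tanφ'/tanβ.)
γ' = 18.3 − 9.81 = 8.49 kN/m³
Numerator = 0.0 + 8.49·1.6·cos²12.2°·tan30.6° = 0.0 + 8.49·1.6·0.9553·0.5914 = 7.675 kPa
Denominator = 18.3·1.6·sin12.2°·cos12.2° = 18.3·1.6·0.2113·0.9774 = 6.048 kPa
FS = 7.675 / 6.048 = 1.269

FS = 1.27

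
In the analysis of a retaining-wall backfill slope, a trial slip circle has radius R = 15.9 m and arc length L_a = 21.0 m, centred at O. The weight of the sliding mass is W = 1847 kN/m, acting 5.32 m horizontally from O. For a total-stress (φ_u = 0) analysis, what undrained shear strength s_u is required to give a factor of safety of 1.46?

s_u = 43.0 kPa

FS = s_u·L_a·R / (W·d), so s_u = FS·W·d / (L_a·R).
s_u = 1.46·1847·5.32 / (21.00·15.9) = 14346.0 / 333.90 = 42.97 kPa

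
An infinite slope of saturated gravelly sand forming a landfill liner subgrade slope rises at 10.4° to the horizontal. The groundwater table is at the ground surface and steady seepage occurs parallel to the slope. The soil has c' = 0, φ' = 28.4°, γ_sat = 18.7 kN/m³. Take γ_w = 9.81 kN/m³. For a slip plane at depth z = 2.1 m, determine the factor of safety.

FS = 1.40

With seepage parallel to the slope and the water table at the surface, the effective normal stress on the slip plane uses the buoyant unit weight γ' = γ_sat − γ_w while the driving shear stress uses γ_sat:
FS = [c' + γ' z cos²β tanφ'] / [γ_sat z sinβ cosβ]
(For c' = 0 this reduces to FS = (γ'/γ_sat)·tanφ'/tanβ.)
γ' = 18.7 − 9.81 = 8.89 kN/m³
Numerator = 0.0 + 8.89·2.1·cos²10.4°·tan28.4° = 0.0 + 8.89·2.1·0.9674·0.5407 = 9.765 kPa
Denominator = 18.7·2.1·sin10.4°·cos10.4° = 18.7·2.1·0.1805·0.9836 = 6.973 kPa
FS = 9.765 / 6.973 = 1.401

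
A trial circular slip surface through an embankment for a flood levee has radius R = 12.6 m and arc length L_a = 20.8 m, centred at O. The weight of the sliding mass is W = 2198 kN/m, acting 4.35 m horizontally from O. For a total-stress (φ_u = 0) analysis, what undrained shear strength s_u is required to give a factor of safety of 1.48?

FS = s_u·L_a·R / (W·d), so s_u = FS·W·d / (L_a·R).
s_u = 1.48·2198·4.35 / (20.80·12.6) = 14150.7 / 262.08 = 53.99 kPa

s_u = 54.0 kPa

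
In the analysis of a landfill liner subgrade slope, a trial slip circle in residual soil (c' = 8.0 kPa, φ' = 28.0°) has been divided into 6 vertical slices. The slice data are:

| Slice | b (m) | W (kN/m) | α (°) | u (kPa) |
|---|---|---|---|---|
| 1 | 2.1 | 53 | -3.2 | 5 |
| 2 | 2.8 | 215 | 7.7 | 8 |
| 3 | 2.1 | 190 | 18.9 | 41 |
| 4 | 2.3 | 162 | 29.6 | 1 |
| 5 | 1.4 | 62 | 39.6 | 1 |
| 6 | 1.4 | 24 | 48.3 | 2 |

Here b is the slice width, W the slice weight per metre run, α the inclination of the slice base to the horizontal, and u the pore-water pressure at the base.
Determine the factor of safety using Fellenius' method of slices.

Ordinary method of slices: FS = Σ[c'·Δl_i + (W_i cosα_i − u_i·Δl_i)·tanφ'] / Σ W_i sinα_i, with Δl_i = b_i / cosα_i.
Slice 1: Δl = 2.1/cos(-3.2°) = 2.103 m; N'_1 = 53·cos(-3.2°) − 5·2.103 = 42.4; c'Δl = 16.83; W sinα = -3.0
Slice 2: Δl = 2.8/cos7.7° = 2.825 m; N'_2 = 215·cos7.7° − 8·2.825 = 190.5; c'Δl = 22.60; W sinα = 28.8
Slice 3: Δl = 2.1/cos18.9° = 2.220 m; N'_3 = 190·cos18.9° − 41·2.220 = 88.7; c'Δl = 17.76; W sinα = 61.5
Slice 4: Δl = 2.3/cos29.6° = 2.645 m; N'_4 = 162·cos29.6° − 1·2.645 = 138.2; c'Δl = 21.16; W sinα = 80.0
Slice 5: Δl = 1.4/cos39.6° = 1.817 m; N'_5 = 62·cos39.6° − 1·1.817 = 46.0; c'Δl = 14.54; W sinα = 39.5
Slice 6: Δl = 1.4/cos48.3° = 2.105 m; N'_6 = 24·cos48.3° − 2·2.105 = 11.8; c'Δl = 16.84; W sinα = 17.9
Σc'Δl = 109.7 kN/m; ΣN' = 517.5 kN/m; ΣW sinα = 224.9 kN/m
Resisting = 109.7 + 517.5·tan28.0° = 109.7 + 275.2 = 384.9 kN/m
FS = 384.9 / 224.9 = 1.712

FS = 1.71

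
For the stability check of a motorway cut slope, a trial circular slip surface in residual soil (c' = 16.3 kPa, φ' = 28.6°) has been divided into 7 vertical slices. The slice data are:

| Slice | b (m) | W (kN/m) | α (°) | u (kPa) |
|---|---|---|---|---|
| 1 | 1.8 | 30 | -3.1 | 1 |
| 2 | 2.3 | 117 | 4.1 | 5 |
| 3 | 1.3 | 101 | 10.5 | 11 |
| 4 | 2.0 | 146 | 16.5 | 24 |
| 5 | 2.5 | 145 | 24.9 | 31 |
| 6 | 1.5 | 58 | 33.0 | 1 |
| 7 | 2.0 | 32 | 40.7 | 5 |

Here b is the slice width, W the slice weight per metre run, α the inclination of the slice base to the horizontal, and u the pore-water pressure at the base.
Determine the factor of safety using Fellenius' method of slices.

Ordinary method of slices: FS = Σ[c'·Δl_i + (W_i cosα_i − u_i·Δl_i)·tanφ'] / Σ W_i sinα_i, with Δl_i = b_i / cosα_i.
Slice 1: Δl = 1.8/cos(-3.1°) = 1.803 m; N'_1 = 30·cos(-3.1°) − 1·1.803 = 28.2; c'Δl = 29.38; W sinα = -1.6
Slice 2: Δl = 2.3/cos4.1° = 2.306 m; N'_2 = 117·cos4.1° − 5·2.306 = 105.2; c'Δl = 37.59; W sinα = 8.4
Slice 3: Δl = 1.3/cos10.5° = 1.322 m; N'_3 = 101·cos10.5° − 11·1.322 = 84.8; c'Δl = 21.55; W sinα = 18.4
Slice 4: Δl = 2.0/cos16.5° = 2.086 m; N'_4 = 146·cos16.5° − 24·2.086 = 89.9; c'Δl = 34.00; W sinα = 41.5
Slice 5: Δl = 2.5/cos24.9° = 2.756 m; N'_5 = 145·cos24.9° − 31·2.756 = 46.1; c'Δl = 44.93; W sinα = 61.1
Slice 6: Δl = 1.5/cos33.0° = 1.789 m; N'_6 = 58·cos33.0° − 1·1.789 = 46.9; c'Δl = 29.15; W sinα = 31.6
Slice 7: Δl = 2.0/cos40.7° = 2.638 m; N'_7 = 32·cos40.7° − 5·2.638 = 11.1; c'Δl = 43.00; W sinα = 20.9
Σc'Δl = 239.6 kN/m; ΣN' = 412.0 kN/m; ΣW sinα = 180.1 kN/m
Resisting = 239.6 + 412.0·tan28.6° = 239.6 + 224.6 = 464.2 kN/m
FS = 464.2 / 180.1 = 2.577

FS = 2.58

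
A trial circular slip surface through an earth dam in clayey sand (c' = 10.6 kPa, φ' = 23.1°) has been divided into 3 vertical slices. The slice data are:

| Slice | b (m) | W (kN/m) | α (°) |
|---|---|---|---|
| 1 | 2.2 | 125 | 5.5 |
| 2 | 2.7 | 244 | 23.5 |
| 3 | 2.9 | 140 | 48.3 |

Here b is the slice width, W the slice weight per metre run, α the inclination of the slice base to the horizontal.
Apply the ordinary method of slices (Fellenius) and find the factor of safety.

FS = 1.35

Ordinary method of slices: FS = Σ[c'·Δl_i + (W_i cosα_i)·tanφ'] / Σ W_i sinα_i, with Δl_i = b_i / cosα_i.
Slice 1: Δl = 2.2/cos5.5° = 2.210 m; N'_1 = 125·cos5.5° = 124.4; c'Δl = 23.43; W sinα = 12.0
Slice 2: Δl = 2.7/cos23.5° = 2.944 m; N'_2 = 244·cos23.5° = 223.8; c'Δl = 31.21; W sinα = 97.3
Slice 3: Δl = 2.9/cos48.3° = 4.359 m; N'_3 = 140·cos48.3° = 93.1; c'Δl = 46.21; W sinα = 104.5
Σc'Δl = 100.8 kN/m; ΣN' = 441.3 kN/m; ΣW sinα = 213.8 kN/m
Resisting = 100.8 + 441.3·tan23.1° = 100.8 + 188.2 = 289.1 kN/m
FS = 289.1 / 213.8 = 1.352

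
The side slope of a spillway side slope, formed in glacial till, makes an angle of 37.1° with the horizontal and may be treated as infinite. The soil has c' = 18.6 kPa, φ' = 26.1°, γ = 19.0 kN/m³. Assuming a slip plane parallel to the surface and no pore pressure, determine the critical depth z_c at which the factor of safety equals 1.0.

z_c = 5.78 m

Setting FS = 1.00 in FS = [c' + γz cos²β tanφ'] / [γz sinβ cosβ] and solving for z:
z = c' / [γ cosβ (FS·sinβ − cosβ·tanφ')]
  = 18.6 / [19.0·cos37.1°·(1.00·sin37.1° − cos37.1°·tan26.1°)]
  = 18.6 / [19.0·0.7976·(1.00·0.6032 − 0.7976·0.4899)]
  = 18.6 / 3.2199 = 5.777 m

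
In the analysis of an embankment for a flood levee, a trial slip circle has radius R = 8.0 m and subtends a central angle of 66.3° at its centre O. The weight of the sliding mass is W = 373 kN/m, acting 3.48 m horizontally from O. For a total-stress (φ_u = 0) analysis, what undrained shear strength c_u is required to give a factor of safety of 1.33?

FS = c_u·L_a·R / (W·d), so c_u = FS·W·d / (L_a·R).
Arc length L_a = R·θ = 8.0·(66.3°·π/180) = 8.0·1.1572 = 9.26 m
c_u = 1.33·373·3.48 / (9.26·8.0) = 1726.4 / 74.06 = 23.31 kPa

c_u = 23.3 kPa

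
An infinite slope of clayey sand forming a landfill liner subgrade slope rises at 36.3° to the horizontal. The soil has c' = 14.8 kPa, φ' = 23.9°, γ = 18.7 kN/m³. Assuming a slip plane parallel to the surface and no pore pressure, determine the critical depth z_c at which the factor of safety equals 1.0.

z_c = 4.18 m

Setting FS = 1.00 in FS = [c' + γz cos²β tanφ'] / [γz sinβ cosβ] and solving for z:
z = c' / [γ cosβ (FS·sinβ − cosβ·tanφ')]
  = 14.8 / [18.7·cos36.3°·(1.00·sin36.3° − cos36.3°·tan23.9°)]
  = 14.8 / [18.7·0.8059·(1.00·0.5920 − 0.8059·0.4431)]
  = 14.8 / 3.5398 = 4.181 m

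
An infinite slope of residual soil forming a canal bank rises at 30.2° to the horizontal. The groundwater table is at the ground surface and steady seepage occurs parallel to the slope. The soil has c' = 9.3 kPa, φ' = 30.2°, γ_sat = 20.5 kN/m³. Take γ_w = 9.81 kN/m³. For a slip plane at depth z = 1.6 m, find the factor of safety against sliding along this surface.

With seepage parallel to the slope and the water table at the surface, the effective normal stress on the slip plane uses the buoyant unit weight γ' = γ_sat − γ_w while the driving shear stress uses γ_sat:
FS = [c' + γ' z cos²β tanφ'] / [γ_sat z sinβ cosβ]
γ' = 20.5 − 9.81 = 10.69 kN/m³
Numerator = 9.3 + 10.69·1.6·cos²30.2°·tan30.2° = 9.3 + 10.69·1.6·0.7470·0.5820 = 16.736 kPa
Denominator = 20.5·1.6·sin30.2°·cos30.2° = 20.5·1.6·0.5030·0.8643 = 14.260 kPa
FS = 16.736 / 14.260 = 1.174

FS = 1.17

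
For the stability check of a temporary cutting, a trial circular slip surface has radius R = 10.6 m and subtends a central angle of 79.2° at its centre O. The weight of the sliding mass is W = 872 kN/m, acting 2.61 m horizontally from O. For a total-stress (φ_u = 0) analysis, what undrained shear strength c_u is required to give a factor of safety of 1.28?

FS = c_u·L_a·R / (W·d), so c_u = FS·W·d / (L_a·R).
Arc length L_a = R·θ = 10.6·(79.2°·π/180) = 10.6·1.3823 = 14.65 m
c_u = 1.28·872·2.61 / (14.65·10.6) = 2913.2 / 155.32 = 18.76 kPa

c_u = 18.8 kPa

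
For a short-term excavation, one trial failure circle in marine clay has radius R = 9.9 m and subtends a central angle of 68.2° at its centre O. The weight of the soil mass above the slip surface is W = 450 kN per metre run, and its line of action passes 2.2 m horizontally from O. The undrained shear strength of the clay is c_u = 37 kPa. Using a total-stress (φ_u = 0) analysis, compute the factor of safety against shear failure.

Taking moments about the centre O, the resisting moment is provided by the undrained shear strength acting along the arc:
Arc length L_a = R·θ = 9.9·(68.2°·π/180) = 9.9·1.1903 = 11.78 m
M_R = c_u·L_a·R = 37·11.78·9.9 = 4316.5 kN·m/m
M_D = W·d = 450·2.2 = 990.0 kN·m/m
FS = M_R / M_D = 4316.5 / 990.0 = 4.360

FS = 4.36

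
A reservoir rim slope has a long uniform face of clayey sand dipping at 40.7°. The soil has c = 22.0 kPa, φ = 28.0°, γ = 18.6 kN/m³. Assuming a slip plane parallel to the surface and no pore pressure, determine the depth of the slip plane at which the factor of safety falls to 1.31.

Setting FS = 1.31 in FS = [c + γz cos²β tanφ] / [γz sinβ cosβ] and solving for z:
z = c / [γ cosβ (FS·sinβ − cosβ·tanφ)]
  = 22.0 / [18.6·cos40.7°·(1.31·sin40.7° − cos40.7°·tan28.0°)]
  = 22.0 / [18.6·0.7581·(1.31·0.6521 − 0.7581·0.5317)]
  = 22.0 / 6.3617 = 3.458 m

z = 3.46 m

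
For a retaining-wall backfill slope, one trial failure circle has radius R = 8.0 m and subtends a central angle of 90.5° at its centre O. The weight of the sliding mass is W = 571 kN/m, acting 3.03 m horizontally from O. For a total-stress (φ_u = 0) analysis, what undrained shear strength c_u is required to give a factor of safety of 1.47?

FS = c_u·L_a·R / (W·d), so c_u = FS·W·d / (L_a·R).
Arc length L_a = R·θ = 8.0·(90.5°·π/180) = 8.0·1.5795 = 12.64 m
c_u = 1.47·571·3.03 / (12.64·8.0) = 2543.3 / 101.09 = 25.16 kPa

c_u = 25.2 kPa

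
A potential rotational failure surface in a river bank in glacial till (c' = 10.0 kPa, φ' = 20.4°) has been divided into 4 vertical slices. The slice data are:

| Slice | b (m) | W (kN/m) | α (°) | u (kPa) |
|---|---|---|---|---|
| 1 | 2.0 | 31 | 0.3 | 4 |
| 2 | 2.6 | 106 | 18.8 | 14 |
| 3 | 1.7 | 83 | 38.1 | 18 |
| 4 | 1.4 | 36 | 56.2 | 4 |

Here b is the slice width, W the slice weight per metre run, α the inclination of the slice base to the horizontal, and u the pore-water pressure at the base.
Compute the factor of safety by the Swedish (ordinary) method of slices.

FS = 1.21

Ordinary method of slices: FS = Σ[c'·Δl_i + (W_i cosα_i − u_i·Δl_i)·tanφ'] / Σ W_i sinα_i, with Δl_i = b_i / cosα_i.
Slice 1: Δl = 2.0/cos0.3° = 2.000 m; N'_1 = 31·cos0.3° − 4·2.000 = 23.0; c'Δl = 20.00; W sinα = 0.2
Slice 2: Δl = 2.6/cos18.8° = 2.747 m; N'_2 = 106·cos18.8° − 14·2.747 = 61.9; c'Δl = 27.47; W sinα = 34.2
Slice 3: Δl = 1.7/cos38.1° = 2.160 m; N'_3 = 83·cos38.1° − 18·2.160 = 26.4; c'Δl = 21.60; W sinα = 51.2
Slice 4: Δl = 1.4/cos56.2° = 2.517 m; N'_4 = 36·cos56.2° − 4·2.517 = 10.0; c'Δl = 25.17; W sinα = 29.9
Σc'Δl = 94.2 kN/m; ΣN' = 121.3 kN/m; ΣW sinα = 115.5 kN/m
Resisting = 94.2 + 121.3·tan20.4° = 94.2 + 45.1 = 139.3 kN/m
FS = 139.3 / 115.5 = 1.207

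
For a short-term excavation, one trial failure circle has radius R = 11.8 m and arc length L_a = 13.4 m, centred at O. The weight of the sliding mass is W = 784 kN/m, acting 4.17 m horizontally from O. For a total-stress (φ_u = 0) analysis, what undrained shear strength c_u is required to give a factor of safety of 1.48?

FS = c_u·L_a·R / (W·d), so c_u = FS·W·d / (L_a·R).
c_u = 1.48·784·4.17 / (13.40·11.8) = 4838.5 / 158.12 = 30.60 kPa

c_u = 30.6 kPa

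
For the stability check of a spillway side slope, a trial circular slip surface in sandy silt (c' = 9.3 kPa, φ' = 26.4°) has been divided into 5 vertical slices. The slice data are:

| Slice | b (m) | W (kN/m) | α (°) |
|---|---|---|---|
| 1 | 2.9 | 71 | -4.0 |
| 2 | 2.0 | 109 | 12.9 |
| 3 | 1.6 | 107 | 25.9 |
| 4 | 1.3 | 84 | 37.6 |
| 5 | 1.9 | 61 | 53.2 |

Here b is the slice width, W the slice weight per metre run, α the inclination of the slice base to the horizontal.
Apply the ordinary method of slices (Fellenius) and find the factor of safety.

Ordinary method of slices: FS = Σ[c'·Δl_i + (W_i cosα_i)·tanφ'] / Σ W_i sinα_i, with Δl_i = b_i / cosα_i.
Slice 1: Δl = 2.9/cos(-4.0°) = 2.907 m; N'_1 = 71·cos(-4.0°) = 70.8; c'Δl = 27.04; W sinα = -5.0
Slice 2: Δl = 2.0/cos12.9° = 2.052 m; N'_2 = 109·cos12.9° = 106.2; c'Δl = 19.08; W sinα = 24.3
Slice 3: Δl = 1.6/cos25.9° = 1.779 m; N'_3 = 107·cos25.9° = 96.3; c'Δl = 16.54; W sinα = 46.7
Slice 4: Δl = 1.3/cos37.6° = 1.641 m; N'_4 = 84·cos37.6° = 66.6; c'Δl = 15.26; W sinα = 51.3
Slice 5: Δl = 1.9/cos53.2° = 3.172 m; N'_5 = 61·cos53.2° = 36.5; c'Δl = 29.50; W sinα = 48.8
Σc'Δl = 107.4 kN/m; ΣN' = 376.4 kN/m; ΣW sinα = 166.2 kN/m
Resisting = 107.4 + 376.4·tan26.4° = 107.4 + 186.9 = 294.3 kN/m
FS = 294.3 / 166.2 = 1.770

FS = 1.77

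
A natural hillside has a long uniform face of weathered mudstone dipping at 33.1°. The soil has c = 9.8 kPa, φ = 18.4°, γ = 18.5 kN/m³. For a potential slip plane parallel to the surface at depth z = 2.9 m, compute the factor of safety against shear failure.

FS = 0.91

For an infinite slope with a slip plane parallel to the surface (no pore pressure): FS = [c + γz cos²β tanφ] / [γz sinβ cosβ].
γz = 18.5·2.9 = 53.65 kN/m²
Numerator = 9.8 + 53.65·cos²33.1°·tan18.4° = 9.8 + 53.65·0.7018·0.3327 = 22.325 kPa
Denominator = 53.65·sin33.1°·cos33.1° = 53.65·0.5461·0.8377 = 24.544 kPa
FS = 22.325 / 24.544 = 0.910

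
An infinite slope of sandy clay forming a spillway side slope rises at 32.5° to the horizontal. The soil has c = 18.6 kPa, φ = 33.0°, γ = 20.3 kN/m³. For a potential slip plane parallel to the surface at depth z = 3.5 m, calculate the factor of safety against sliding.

For an infinite slope with a slip plane parallel to the surface (no pore pressure): FS = [c + γz cos²β tanφ] / [γz sinβ cosβ].
γz = 20.3·3.5 = 71.05 kN/m²
Numerator = 18.6 + 71.05·cos²32.5°·tan33.0° = 18.6 + 71.05·0.7113·0.6494 = 51.420 kPa
Denominator = 71.05·sin32.5°·cos32.5° = 71.05·0.5373·0.8434 = 32.197 kPa
FS = 51.420 / 32.197 = 1.597

FS = 1.60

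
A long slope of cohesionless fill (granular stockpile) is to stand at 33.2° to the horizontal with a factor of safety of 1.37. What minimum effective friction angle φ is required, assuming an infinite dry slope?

φ = 41.9°

FS = tanφ/tanβ ⇒ tanφ = FS · tanβ = 1.37 · tan33.2° = 0.8965
φ = arctan(0.8965) = 41.88°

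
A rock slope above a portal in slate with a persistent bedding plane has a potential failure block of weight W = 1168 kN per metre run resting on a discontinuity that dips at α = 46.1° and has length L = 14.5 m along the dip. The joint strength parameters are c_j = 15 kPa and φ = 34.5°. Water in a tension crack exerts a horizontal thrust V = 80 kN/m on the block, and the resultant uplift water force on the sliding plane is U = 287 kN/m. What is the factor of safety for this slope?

FS = 0.60

Resolving the block weight along and normal to the plane and applying the Mohr–Coulomb strength on the joint:
N' = W cosα − U − V sinα = 1168·cos46.1° − 287 − 80·sin46.1° = 465.2 kN/m
Driving force T = W sinα + V cosα = 1168·sin46.1° + 80·cos46.1° = 897.1 kN/m
Resisting force R = c_j·L + N'·tanφ = 15·14.5 + 465.2·tan34.5° = 217.5 + 319.8 = 537.3 kN/m
FS = R / T = 537.3 / 897.1 = 0.599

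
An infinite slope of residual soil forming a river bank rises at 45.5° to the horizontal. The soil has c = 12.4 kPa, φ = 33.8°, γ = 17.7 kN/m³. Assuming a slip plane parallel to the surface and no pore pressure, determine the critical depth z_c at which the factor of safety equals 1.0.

Setting FS = 1.00 in FS = [c + γz cos²β tanφ] / [γz sinβ cosβ] and solving for z:
z = c / [γ cosβ (FS·sinβ − cosβ·tanφ)]
  = 12.4 / [17.7·cos45.5°·(1.00·sin45.5° − cos45.5°·tan33.8°)]
  = 12.4 / [17.7·0.7009·(1.00·0.7133 − 0.7009·0.6694)]
  = 12.4 / 3.0275 = 4.096 m

z_c = 4.10 m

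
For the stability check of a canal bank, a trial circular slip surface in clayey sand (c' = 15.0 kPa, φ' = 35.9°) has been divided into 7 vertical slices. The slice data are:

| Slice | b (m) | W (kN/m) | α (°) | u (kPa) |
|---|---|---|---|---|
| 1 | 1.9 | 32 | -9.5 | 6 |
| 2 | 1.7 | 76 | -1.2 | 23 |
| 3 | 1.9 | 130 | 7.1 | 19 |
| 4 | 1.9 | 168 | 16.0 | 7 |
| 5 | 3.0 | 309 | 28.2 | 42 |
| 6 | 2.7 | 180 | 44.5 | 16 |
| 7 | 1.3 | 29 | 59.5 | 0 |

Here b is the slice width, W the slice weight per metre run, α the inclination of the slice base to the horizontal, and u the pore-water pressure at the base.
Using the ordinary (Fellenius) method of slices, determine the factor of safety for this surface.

FS = 1.78

Ordinary method of slices: FS = Σ[c'·Δl_i + (W_i cosα_i − u_i·Δl_i)·tanφ'] / Σ W_i sinα_i, with Δl_i = b_i / cosα_i.
Slice 1: Δl = 1.9/cos(-9.5°) = 1.926 m; N'_1 = 32·cos(-9.5°) − 6·1.926 = 20.0; c'Δl = 28.90; W sinα = -5.3
Slice 2: Δl = 1.7/cos(-1.2°) = 1.700 m; N'_2 = 76·cos(-1.2°) − 23·1.700 = 36.9; c'Δl = 25.51; W sinα = -1.6
Slice 3: Δl = 1.9/cos7.1° = 1.915 m; N'_3 = 130·cos7.1° − 19·1.915 = 92.6; c'Δl = 28.72; W sinα = 16.1
Slice 4: Δl = 1.9/cos16.0° = 1.977 m; N'_4 = 168·cos16.0° − 7·1.977 = 147.7; c'Δl = 29.65; W sinα = 46.3
Slice 5: Δl = 3.0/cos28.2° = 3.404 m; N'_5 = 309·cos28.2° − 42·3.404 = 129.4; c'Δl = 51.06; W sinα = 146.0
Slice 6: Δl = 2.7/cos44.5° = 3.785 m; N'_6 = 180·cos44.5° − 16·3.785 = 67.8; c'Δl = 56.78; W sinα = 126.2
Slice 7: Δl = 1.3/cos59.5° = 2.561 m; N'_7 = 29·cos59.5° − 0·2.561 = 14.7; c'Δl = 38.42; W sinα = 25.0
Σc'Δl = 259.0 kN/m; ΣN' = 509.0 kN/m; ΣW sinα = 352.7 kN/m
Resisting = 259.0 + 509.0·tan35.9° = 259.0 + 368.5 = 627.5 kN/m
FS = 627.5 / 352.7 = 1.779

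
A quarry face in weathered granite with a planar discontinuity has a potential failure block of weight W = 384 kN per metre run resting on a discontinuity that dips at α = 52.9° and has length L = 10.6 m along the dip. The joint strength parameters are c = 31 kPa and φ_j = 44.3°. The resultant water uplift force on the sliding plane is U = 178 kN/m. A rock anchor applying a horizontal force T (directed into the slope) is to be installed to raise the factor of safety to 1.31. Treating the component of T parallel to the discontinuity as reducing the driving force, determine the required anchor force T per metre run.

T = 13 kN/m

Resolving forces along and normal to the sliding plane, with the horizontal anchor force T adding T·sinα to the effective normal force and T·cosα acting up the plane against the driving force:
FS = [cL + (W cosα − U + T sinα) tanφ_j] / [W sinα − T cosα]
Without the anchor: N' = 53.6 kN/m, driving T_d = 306.3 kN/m, resisting R = 31·10.6 + 53.6·tan44.3° = 380.9 kN/m, FS = 1.24.
Setting FS = 1.31 and solving for T:
1.31·(306.3 − T cos52.9°) = 380.9 + T sin52.9°·tan44.3°
T·(sin52.9°·tan44.3° + 1.31·cos52.9°) = 1.31·306.3 − 380.9
T·(0.7976·0.9759 + 1.31·0.6032) = 401.2 − 380.9 = 20.3
T·1.5685 = 20.3
T = 12.9 kN/m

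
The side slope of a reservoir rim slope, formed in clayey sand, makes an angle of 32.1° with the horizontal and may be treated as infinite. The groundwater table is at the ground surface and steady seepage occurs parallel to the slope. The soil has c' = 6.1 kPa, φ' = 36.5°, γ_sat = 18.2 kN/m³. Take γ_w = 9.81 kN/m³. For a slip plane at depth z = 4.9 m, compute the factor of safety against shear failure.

With seepage parallel to the slope and the water table at the surface, the effective normal stress on the slip plane uses the buoyant unit weight γ' = γ_sat − γ_w while the driving shear stress uses γ_sat:
FS = [c' + γ' z cos²β tanφ'] / [γ_sat z sinβ cosβ]
γ' = 18.2 − 9.81 = 8.39 kN/m³
Numerator = 6.1 + 8.39·4.9·cos²32.1°·tan36.5° = 6.1 + 8.39·4.9·0.7176·0.7400 = 27.930 kPa
Denominator = 18.2·4.9·sin32.1°·cos32.1° = 18.2·4.9·0.5314·0.8471 = 40.145 kPa
FS = 27.930 / 40.145 = 0.696

FS = 0.70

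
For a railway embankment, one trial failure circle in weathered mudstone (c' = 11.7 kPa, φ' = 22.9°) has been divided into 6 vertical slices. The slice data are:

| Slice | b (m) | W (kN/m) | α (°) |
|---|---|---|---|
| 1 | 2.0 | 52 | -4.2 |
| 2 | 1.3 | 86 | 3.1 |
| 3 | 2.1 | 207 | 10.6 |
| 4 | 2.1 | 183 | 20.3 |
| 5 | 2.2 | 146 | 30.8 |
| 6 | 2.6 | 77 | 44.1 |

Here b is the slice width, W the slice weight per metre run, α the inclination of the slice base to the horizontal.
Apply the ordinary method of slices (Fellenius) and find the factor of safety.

FS = 1.97

Ordinary method of slices: FS = Σ[c'·Δl_i + (W_i cosα_i)·tanφ'] / Σ W_i sinα_i, with Δl_i = b_i / cosα_i.
Slice 1: Δl = 2.0/cos(-4.2°) = 2.005 m; N'_1 = 52·cos(-4.2°) = 51.9; c'Δl = 23.46; W sinα = -3.8
Slice 2: Δl = 1.3/cos3.1° = 1.302 m; N'_2 = 86·cos3.1° = 85.9; c'Δl = 15.23; W sinα = 4.7
Slice 3: Δl = 2.1/cos10.6° = 2.136 m; N'_3 = 207·cos10.6° = 203.5; c'Δl = 25.00; W sinα = 38.1
Slice 4: Δl = 2.1/cos20.3° = 2.239 m; N'_4 = 183·cos20.3° = 171.6; c'Δl = 26.20; W sinα = 63.5
Slice 5: Δl = 2.2/cos30.8° = 2.561 m; N'_5 = 146·cos30.8° = 125.4; c'Δl = 29.97; W sinα = 74.8
Slice 6: Δl = 2.6/cos44.1° = 3.621 m; N'_6 = 77·cos44.1° = 55.3; c'Δl = 42.36; W sinα = 53.6
Σc'Δl = 162.2 kN/m; ΣN' = 693.5 kN/m; ΣW sinα = 230.8 kN/m
Resisting = 162.2 + 693.5·tan22.9° = 162.2 + 293.0 = 455.2 kN/m
FS = 455.2 / 230.8 = 1.973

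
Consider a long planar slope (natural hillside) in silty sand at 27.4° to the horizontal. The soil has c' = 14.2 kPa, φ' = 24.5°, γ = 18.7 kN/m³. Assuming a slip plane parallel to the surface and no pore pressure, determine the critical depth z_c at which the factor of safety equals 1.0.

z_c = 15.38 m

Setting FS = 1.00 in FS = [c' + γz cos²β tanφ'] / [γz sinβ cosβ] and solving for z:
z = c' / [γ cosβ (FS·sinβ − cosβ·tanφ')]
  = 14.2 / [18.7·cos27.4°·(1.00·sin27.4° − cos27.4°·tan24.5°)]
  = 14.2 / [18.7·0.8878·(1.00·0.4602 − 0.8878·0.4557)]
  = 14.2 / 0.9231 = 15.384 m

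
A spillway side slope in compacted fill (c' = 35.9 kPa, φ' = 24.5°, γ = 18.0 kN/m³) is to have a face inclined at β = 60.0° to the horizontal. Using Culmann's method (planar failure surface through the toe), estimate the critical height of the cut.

H_c = 33.82 m

Culmann's analysis gives the critical failure plane at α_cr = (β + φ')/2 = (60.0 + 24.5)/2 = 42.2°, and the critical height
H_c = (4c'/γ) · sinβ cosφ' / [1 − cos(β − φ')]
    = (4·35.9/18.0) · sin60.0°·cos24.5° / [1 − cos(35.5°)]
    = 7.978 · 0.8660·0.9100 / [1 − 0.8141]
    = 7.978 · 0.7880 / 0.1859
    = 33.82 m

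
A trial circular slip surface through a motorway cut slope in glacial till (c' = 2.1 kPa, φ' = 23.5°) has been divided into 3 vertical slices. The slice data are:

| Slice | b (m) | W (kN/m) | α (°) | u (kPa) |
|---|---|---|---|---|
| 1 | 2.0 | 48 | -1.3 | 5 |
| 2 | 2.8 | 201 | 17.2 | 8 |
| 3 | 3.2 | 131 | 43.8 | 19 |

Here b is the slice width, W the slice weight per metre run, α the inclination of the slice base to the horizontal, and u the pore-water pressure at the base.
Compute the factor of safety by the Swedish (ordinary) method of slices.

FS = 0.76

Ordinary method of slices: FS = Σ[c'·Δl_i + (W_i cosα_i − u_i·Δl_i)·tanφ'] / Σ W_i sinα_i, with Δl_i = b_i / cosα_i.
Slice 1: Δl = 2.0/cos(-1.3°) = 2.001 m; N'_1 = 48·cos(-1.3°) − 5·2.001 = 38.0; c'Δl = 4.20; W sinα = -1.1
Slice 2: Δl = 2.8/cos17.2° = 2.931 m; N'_2 = 201·cos17.2° − 8·2.931 = 168.6; c'Δl = 6.16; W sinα = 59.4
Slice 3: Δl = 3.2/cos43.8° = 4.434 m; N'_3 = 131·cos43.8° − 19·4.434 = 10.3; c'Δl = 9.31; W sinα = 90.7
Σc'Δl = 19.7 kN/m; ΣN' = 216.9 kN/m; ΣW sinα = 149.0 kN/m
Resisting = 19.7 + 216.9·tan23.5° = 19.7 + 94.3 = 114.0 kN/m
FS = 114.0 / 149.0 = 0.765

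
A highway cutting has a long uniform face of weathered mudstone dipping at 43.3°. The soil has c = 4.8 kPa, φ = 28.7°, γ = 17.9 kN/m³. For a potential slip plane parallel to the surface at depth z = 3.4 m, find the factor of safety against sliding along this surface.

For an infinite slope with a slip plane parallel to the surface (no pore pressure): FS = [c + γz cos²β tanφ] / [γz sinβ cosβ].
γz = 17.9·3.4 = 60.86 kN/m²
Numerator = 4.8 + 60.86·cos²43.3°·tan28.7° = 4.8 + 60.86·0.5297·0.5475 = 22.448 kPa
Denominator = 60.86·sin43.3°·cos43.3° = 60.86·0.6858·0.7278 = 30.376 kPa
FS = 22.448 / 30.376 = 0.739

FS = 0.74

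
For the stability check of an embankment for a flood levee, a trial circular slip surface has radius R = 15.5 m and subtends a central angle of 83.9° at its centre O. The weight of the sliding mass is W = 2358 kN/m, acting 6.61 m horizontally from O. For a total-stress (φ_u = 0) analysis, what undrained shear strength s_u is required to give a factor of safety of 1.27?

s_u = 56.3 kPa

FS = s_u·L_a·R / (W·d), so s_u = FS·W·d / (L_a·R).
Arc length L_a = R·θ = 15.5·(83.9°·π/180) = 15.5·1.4643 = 22.70 m
s_u = 1.27·2358·6.61 / (22.70·15.5) = 19794.7 / 351.81 = 56.27 kPa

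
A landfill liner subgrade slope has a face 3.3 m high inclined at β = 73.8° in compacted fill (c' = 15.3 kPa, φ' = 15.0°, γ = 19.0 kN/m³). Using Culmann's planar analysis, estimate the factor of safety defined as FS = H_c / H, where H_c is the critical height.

FS = 1.88

H_c = (4c'/γ) · sinβ cosφ' / [1 − cos(β − φ')]
    = (4·15.3/19.0) · sin73.8°·cos15.0° / [1 − cos58.8°]
    = 3.221 · 0.9276 / 0.4820 = 6.20 m
FS = H_c / H = 6.20 / 3.3 = 1.878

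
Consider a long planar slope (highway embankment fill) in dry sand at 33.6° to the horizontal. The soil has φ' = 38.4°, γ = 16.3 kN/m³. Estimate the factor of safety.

FS = 1.19

For a dry cohesionless infinite slope the factor of safety is FS = tanφ' / tanβ.
FS = tan38.4° / tan33.6° = 0.7926 / 0.6644 = 1.193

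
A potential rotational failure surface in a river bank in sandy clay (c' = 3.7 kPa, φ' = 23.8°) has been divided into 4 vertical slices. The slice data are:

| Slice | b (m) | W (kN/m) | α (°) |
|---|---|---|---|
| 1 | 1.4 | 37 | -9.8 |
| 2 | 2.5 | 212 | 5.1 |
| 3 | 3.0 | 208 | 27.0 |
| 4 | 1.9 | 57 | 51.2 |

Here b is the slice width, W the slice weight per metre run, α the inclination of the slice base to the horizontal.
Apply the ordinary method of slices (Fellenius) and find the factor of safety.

Ordinary method of slices: FS = Σ[c'·Δl_i + (W_i cosα_i)·tanφ'] / Σ W_i sinα_i, with Δl_i = b_i / cosα_i.
Slice 1: Δl = 1.4/cos(-9.8°) = 1.421 m; N'_1 = 37·cos(-9.8°) = 36.5; c'Δl = 5.26; W sinα = -6.3
Slice 2: Δl = 2.5/cos5.1° = 2.510 m; N'_2 = 212·cos5.1° = 211.2; c'Δl = 9.29; W sinα = 18.8
Slice 3: Δl = 3.0/cos27.0° = 3.367 m; N'_3 = 208·cos27.0° = 185.3; c'Δl = 12.46; W sinα = 94.4
Slice 4: Δl = 1.9/cos51.2° = 3.032 m; N'_4 = 57·cos51.2° = 35.7; c'Δl = 11.22; W sinα = 44.4
Σc'Δl = 38.2 kN/m; ΣN' = 468.7 kN/m; ΣW sinα = 151.4 kN/m
Resisting = 38.2 + 468.7·tan23.8° = 38.2 + 206.7 = 244.9 kN/m
FS = 244.9 / 151.4 = 1.618

FS = 1.62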